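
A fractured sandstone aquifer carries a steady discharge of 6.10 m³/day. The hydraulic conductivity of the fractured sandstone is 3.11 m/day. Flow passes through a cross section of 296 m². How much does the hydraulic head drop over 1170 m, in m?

From Q = K·A·i, i = Q / (K·A) = 6.10 / (3.110 × 296.0) = 0.006626.
Head loss Δh = i · L = 0.006626 × 1170 = 7.753 m.

7.75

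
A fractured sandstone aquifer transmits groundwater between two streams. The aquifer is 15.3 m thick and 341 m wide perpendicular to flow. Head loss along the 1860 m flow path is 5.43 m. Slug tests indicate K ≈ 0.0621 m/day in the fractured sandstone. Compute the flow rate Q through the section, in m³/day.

Cross-sectional area A = 341 × 15.3 = 5217 m².
Hydraulic gradient i = Δh / L = 5.43 / 1860 = 0.002919.
Darcy's law: Q = K · A · i = 0.06210 × 5217 × 0.002919 = 0.9459 m³/day.

0.946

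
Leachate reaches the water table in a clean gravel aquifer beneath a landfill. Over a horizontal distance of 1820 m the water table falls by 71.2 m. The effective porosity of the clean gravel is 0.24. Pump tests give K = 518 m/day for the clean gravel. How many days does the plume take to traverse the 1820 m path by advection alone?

Hydraulic gradient i = Δh / L = 71.2 / 1820 = 0.03912.
Darcy flux q = K · i = 518.0 × 0.03912 = 20.26 m/day.
Seepage velocity v = q / n_e = 20.26 / 0.24 = 84.44 m/day.
Travel time t = L / v = 1820 / 84.44 = 21.55 days.

21.6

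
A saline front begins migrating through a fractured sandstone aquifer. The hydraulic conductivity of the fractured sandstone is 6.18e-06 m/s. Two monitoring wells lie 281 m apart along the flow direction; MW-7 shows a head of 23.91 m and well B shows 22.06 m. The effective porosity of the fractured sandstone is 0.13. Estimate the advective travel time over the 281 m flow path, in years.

Convert K: 6.18e-06 m/s × 86400 = 0.5340 m/day.
Hydraulic gradient i = (23.91 − 22.06) / 281 = 1.85 / 281 = 0.006584.
Darcy flux q = K · i = 0.5340 × 0.006584 = 0.003515 m/day.
Seepage velocity v = q / n_e = 0.003515 / 0.13 = 0.02704 m/day.
Travel time t = L / v = 281 / 0.02704 = 10392 days = 28.45 years.

28.5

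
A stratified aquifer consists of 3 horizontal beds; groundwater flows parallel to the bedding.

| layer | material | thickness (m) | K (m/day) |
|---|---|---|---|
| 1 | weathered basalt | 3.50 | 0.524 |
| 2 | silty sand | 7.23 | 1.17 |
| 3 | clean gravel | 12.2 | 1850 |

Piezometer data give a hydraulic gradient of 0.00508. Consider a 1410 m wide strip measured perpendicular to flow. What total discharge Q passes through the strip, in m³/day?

Flow is parallel to layering, so each bed carries its own Darcy discharge and the transmissivities add.
Σ(K_i·b_i) = 0.524×3.50 + 1.17×7.23 + 1850×12.2 = 22580 m²/day.
Hydraulic gradient i = 0.00508.
Q = Σ(K_i·b_i) · W · i = 22580 × 1410 × 0.005080 = 1.617e+05 m³/day.

162000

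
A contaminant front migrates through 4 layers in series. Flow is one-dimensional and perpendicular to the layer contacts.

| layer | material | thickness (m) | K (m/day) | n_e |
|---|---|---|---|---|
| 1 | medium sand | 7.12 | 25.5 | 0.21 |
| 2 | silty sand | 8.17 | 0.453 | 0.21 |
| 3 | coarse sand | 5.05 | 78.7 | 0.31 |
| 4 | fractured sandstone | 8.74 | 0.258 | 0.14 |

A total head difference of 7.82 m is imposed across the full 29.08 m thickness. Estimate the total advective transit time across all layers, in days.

With flow normal to the layers, continuity requires the same specific discharge q through every layer.
Σ(b_i/K_i) = 7.12/25.5 + 8.17/0.453 + 5.05/78.7 + 8.74/0.258 = 52.25 d.
q = Δh / Σ(b_i/K_i) = 7.82 / 52.25 = 0.1497 m/day.
In each layer the seepage velocity is v_i = q/n_i, so the layer transit time is t_i = b_i·n_i / q:
  layer 1 (medium sand): t_1 = 7.12 × 0.21 / 0.1497 = 9.991 d
  layer 2 (silty sand): t_2 = 8.17 × 0.21 / 0.1497 = 11.46 d
  layer 3 (coarse sand): t_3 = 5.05 × 0.31 / 0.1497 = 10.46 d
  layer 4 (fractured sandstone): t_4 = 8.74 × 0.14 / 0.1497 = 8.176 d
Total t = Σ t_i = 40.09 days.

40.1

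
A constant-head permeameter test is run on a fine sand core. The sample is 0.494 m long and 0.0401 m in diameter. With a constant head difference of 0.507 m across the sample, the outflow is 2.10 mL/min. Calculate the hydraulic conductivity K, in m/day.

2.33

Cross-sectional area A = π·(d/2)² = π × (0.0401/2)² = 0.001263 m².
Convert discharge: 2.10 mL/min = 3.500e-08 m³/s.
Darcy's law rearranged: K = Q·L / (A·Δh) = 3.500e-08 × 0.494 / (0.001263 × 0.507) = 2.700e-05 m/s = 2.333 m/day.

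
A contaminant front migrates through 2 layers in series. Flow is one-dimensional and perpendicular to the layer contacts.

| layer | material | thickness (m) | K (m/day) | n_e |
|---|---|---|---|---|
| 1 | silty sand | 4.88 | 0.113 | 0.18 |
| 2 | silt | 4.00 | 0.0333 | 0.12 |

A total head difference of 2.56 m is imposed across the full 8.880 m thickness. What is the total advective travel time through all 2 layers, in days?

With flow normal to the layers, continuity requires the same specific discharge q through every layer.
Σ(b_i/K_i) = 4.88/0.113 + 4.00/0.0333 = 163.3 d.
q = Δh / Σ(b_i/K_i) = 2.56 / 163.3 = 0.01568 m/day.
In each layer the seepage velocity is v_i = q/n_i, so the layer transit time is t_i = b_i·n_i / q:
  layer 1 (silty sand): t_1 = 4.88 × 0.18 / 0.01568 = 56.03 d
  layer 2 (silt): t_2 = 4.00 × 0.12 / 0.01568 = 30.62 d
Total t = Σ t_i = 86.65 days.

86.7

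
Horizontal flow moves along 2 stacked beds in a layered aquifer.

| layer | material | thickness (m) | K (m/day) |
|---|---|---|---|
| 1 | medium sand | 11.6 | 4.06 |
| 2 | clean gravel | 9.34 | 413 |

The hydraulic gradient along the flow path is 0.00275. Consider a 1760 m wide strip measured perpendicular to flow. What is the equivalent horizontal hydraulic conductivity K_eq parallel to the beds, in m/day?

186

Flow is parallel to layering, so each bed carries its own Darcy discharge and the transmissivities add.
Σ(K_i·b_i) = 4.06×11.6 + 413×9.34 = 3905 m²/day.
Total thickness b = 20.94 m, so K_eq = Σ(K_i·b_i)/b = 186.5 m/day.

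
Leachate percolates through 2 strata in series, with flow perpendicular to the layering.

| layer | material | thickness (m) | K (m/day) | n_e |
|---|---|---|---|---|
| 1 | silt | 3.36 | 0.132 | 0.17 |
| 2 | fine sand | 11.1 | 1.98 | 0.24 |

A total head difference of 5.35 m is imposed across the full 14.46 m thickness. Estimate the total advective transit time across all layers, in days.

18.8

With flow normal to the layers, continuity requires the same specific discharge q through every layer.
Σ(b_i/K_i) = 3.36/0.132 + 11.1/1.98 = 31.06 d.
q = Δh / Σ(b_i/K_i) = 5.35 / 31.06 = 0.1722 m/day.
In each layer the seepage velocity is v_i = q/n_i, so the layer transit time is t_i = b_i·n_i / q:
  layer 1 (silt): t_1 = 3.36 × 0.17 / 0.1722 = 3.316 d
  layer 2 (fine sand): t_2 = 11.1 × 0.24 / 0.1722 = 15.47 d
Total t = Σ t_i = 18.78 days.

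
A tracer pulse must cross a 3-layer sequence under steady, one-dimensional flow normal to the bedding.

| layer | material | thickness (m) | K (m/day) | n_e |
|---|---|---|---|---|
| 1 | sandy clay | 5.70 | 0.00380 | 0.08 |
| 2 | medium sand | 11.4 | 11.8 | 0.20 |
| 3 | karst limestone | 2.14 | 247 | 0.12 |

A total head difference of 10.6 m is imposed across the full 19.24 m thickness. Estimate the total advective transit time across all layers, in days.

With flow normal to the layers, continuity requires the same specific discharge q through every layer.
Σ(b_i/K_i) = 5.70/0.00380 + 11.4/11.8 + 2.14/247 = 1501 d.
q = Δh / Σ(b_i/K_i) = 10.6 / 1501 = 0.007062 m/day.
In each layer the seepage velocity is v_i = q/n_i, so the layer transit time is t_i = b_i·n_i / q:
  layer 1 (sandy clay): t_1 = 5.70 × 0.08 / 0.007062 = 64.57 d
  layer 2 (medium sand): t_2 = 11.4 × 0.20 / 0.007062 = 322.9 d
  layer 3 (karst limestone): t_3 = 2.14 × 0.12 / 0.007062 = 36.36 d
Total t = Σ t_i = 423.8 days.

424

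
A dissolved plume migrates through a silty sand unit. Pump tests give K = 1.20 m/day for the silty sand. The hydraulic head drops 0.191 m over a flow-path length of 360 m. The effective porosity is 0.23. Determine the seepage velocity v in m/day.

0.00277

Hydraulic gradient i = Δh / L = 0.191 / 360 = 0.0005306.
Darcy flux q = K · i = 1.200 × 0.0005306 = 0.0006367 m/day.
Seepage velocity v = q / n_e = 0.0006367 / 0.23 = 0.002768 m/day.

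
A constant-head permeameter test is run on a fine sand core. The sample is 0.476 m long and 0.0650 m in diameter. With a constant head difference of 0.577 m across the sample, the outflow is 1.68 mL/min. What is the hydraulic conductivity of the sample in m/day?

Cross-sectional area A = π·(d/2)² = π × (0.0650/2)² = 0.003318 m².
Convert discharge: 1.68 mL/min = 2.800e-08 m³/s.
Darcy's law rearranged: K = Q·L / (A·Δh) = 2.800e-08 × 0.476 / (0.003318 × 0.577) = 6.961e-06 m/s = 0.6014 m/day.

0.601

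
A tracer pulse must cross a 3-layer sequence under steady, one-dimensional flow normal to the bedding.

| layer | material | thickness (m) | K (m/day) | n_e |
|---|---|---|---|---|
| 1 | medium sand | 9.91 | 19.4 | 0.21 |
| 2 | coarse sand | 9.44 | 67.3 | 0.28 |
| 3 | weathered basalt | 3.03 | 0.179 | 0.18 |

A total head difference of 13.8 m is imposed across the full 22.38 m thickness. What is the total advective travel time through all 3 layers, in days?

With flow normal to the layers, continuity requires the same specific discharge q through every layer.
Σ(b_i/K_i) = 9.91/19.4 + 9.44/67.3 + 3.03/0.179 = 17.58 d.
q = Δh / Σ(b_i/K_i) = 13.8 / 17.58 = 0.7851 m/day.
In each layer the seepage velocity is v_i = q/n_i, so the layer transit time is t_i = b_i·n_i / q:
  layer 1 (medium sand): t_1 = 9.91 × 0.21 / 0.7851 = 2.651 d
  layer 2 (coarse sand): t_2 = 9.44 × 0.28 / 0.7851 = 3.367 d
  layer 3 (weathered basalt): t_3 = 3.03 × 0.18 / 0.7851 = 0.6947 d
Total t = Σ t_i = 6.713 days.

6.71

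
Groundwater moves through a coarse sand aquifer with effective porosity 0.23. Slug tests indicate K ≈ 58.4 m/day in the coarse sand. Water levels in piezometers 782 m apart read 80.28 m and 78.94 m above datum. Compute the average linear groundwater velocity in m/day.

0.435

Hydraulic gradient i = (80.28 − 78.94) / 782 = 1.34 / 782 = 0.001714.
Darcy flux q = K · i = 58.40 × 0.001714 = 0.1001 m/day.
Seepage velocity v = q / n_e = 0.1001 / 0.23 = 0.4351 m/day.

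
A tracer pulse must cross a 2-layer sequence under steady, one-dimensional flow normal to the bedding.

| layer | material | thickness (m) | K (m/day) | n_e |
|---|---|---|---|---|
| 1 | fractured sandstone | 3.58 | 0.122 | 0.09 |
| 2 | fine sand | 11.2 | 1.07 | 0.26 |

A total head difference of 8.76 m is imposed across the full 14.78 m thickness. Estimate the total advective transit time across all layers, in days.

With flow normal to the layers, continuity requires the same specific discharge q through every layer.
Σ(b_i/K_i) = 3.58/0.122 + 11.2/1.07 = 39.81 d.
q = Δh / Σ(b_i/K_i) = 8.76 / 39.81 = 0.2200 m/day.
In each layer the seepage velocity is v_i = q/n_i, so the layer transit time is t_i = b_i·n_i / q:
  layer 1 (fractured sandstone): t_1 = 3.58 × 0.09 / 0.2200 = 1.464 d
  layer 2 (fine sand): t_2 = 11.2 × 0.26 / 0.2200 = 13.23 d
Total t = Σ t_i = 14.70 days.

14.7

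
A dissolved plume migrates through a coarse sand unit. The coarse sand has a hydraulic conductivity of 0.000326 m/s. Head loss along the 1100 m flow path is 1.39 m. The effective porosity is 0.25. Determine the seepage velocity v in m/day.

0.142

Convert K: 0.000326 m/s × 86400 = 28.17 m/day.
Hydraulic gradient i = Δh / L = 1.39 / 1100 = 0.001264.
Darcy flux q = K · i = 28.17 × 0.001264 = 0.03559 m/day.
Seepage velocity v = q / n_e = 0.03559 / 0.25 = 0.1424 m/day.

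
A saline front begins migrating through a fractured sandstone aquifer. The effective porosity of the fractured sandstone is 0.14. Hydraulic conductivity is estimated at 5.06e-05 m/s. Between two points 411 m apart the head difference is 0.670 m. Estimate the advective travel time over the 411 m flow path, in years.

22.1

Convert K: 5.06e-05 m/s × 86400 = 4.372 m/day.
Hydraulic gradient i = Δh / L = 0.670 / 411 = 0.001630.
Darcy flux q = K · i = 4.372 × 0.001630 = 0.007127 m/day.
Seepage velocity v = q / n_e = 0.007127 / 0.14 = 0.05091 m/day.
Travel time t = L / v = 411 / 0.05091 = 8074 days = 22.10 years.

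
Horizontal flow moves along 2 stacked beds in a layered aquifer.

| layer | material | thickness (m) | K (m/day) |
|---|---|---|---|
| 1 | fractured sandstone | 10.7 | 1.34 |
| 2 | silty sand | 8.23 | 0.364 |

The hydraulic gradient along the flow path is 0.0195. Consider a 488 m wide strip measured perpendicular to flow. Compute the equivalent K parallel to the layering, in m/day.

0.916

Flow is parallel to layering, so each bed carries its own Darcy discharge and the transmissivities add.
Σ(K_i·b_i) = 1.34×10.7 + 0.364×8.23 = 17.33 m²/day.
Total thickness b = 18.93 m, so K_eq = Σ(K_i·b_i)/b = 0.9157 m/day.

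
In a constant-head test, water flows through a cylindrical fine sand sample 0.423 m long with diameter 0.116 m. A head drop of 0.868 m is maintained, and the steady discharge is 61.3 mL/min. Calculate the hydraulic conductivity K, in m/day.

Cross-sectional area A = π·(d/2)² = π × (0.116/2)² = 0.01057 m².
Convert discharge: 61.3 mL/min = 1.022e-06 m³/s.
Darcy's law rearranged: K = Q·L / (A·Δh) = 1.022e-06 × 0.423 / (0.01057 × 0.868) = 4.711e-05 m/s = 4.070 m/day.

4.07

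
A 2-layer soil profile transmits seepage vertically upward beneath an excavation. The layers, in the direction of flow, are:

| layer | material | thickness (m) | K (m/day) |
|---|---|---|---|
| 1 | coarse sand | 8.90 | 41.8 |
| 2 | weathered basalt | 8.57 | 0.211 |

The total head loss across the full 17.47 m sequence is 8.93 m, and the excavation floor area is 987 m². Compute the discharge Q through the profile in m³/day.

Flow is perpendicular to layering, so the layers act in series and the equivalent K is the thickness-weighted harmonic mean.
Total thickness L = 8.90 + 8.57 = 17.47 m.
Σ(b_i/K_i) = 8.90/41.8 + 8.57/0.211 = 40.83 d.
K_eq = L / Σ(b_i/K_i) = 17.47 / 40.83 = 0.4279 m/day.
Q = K_eq · A · (Δh/L) = 0.4279 × 987 × (8.93/17.47) = 215.9 m³/day.

216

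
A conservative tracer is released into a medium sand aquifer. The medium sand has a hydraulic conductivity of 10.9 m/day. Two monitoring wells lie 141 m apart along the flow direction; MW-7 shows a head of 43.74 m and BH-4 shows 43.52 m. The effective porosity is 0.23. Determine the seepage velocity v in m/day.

0.0739

Hydraulic gradient i = (43.74 − 43.52) / 141 = 0.22 / 141 = 0.001560.
Darcy flux q = K · i = 10.90 × 0.001560 = 0.01701 m/day.
Seepage velocity v = q / n_e = 0.01701 / 0.23 = 0.07394 m/day.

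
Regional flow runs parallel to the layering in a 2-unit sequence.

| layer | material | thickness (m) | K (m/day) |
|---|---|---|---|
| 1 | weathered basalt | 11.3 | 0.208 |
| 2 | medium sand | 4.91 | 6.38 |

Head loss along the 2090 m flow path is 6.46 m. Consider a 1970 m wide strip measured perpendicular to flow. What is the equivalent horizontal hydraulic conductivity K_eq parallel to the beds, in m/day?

2.08

Flow is parallel to layering, so each bed carries its own Darcy discharge and the transmissivities add.
Σ(K_i·b_i) = 0.208×11.3 + 6.38×4.91 = 33.68 m²/day.
Total thickness b = 16.21 m, so K_eq = Σ(K_i·b_i)/b = 2.077 m/day.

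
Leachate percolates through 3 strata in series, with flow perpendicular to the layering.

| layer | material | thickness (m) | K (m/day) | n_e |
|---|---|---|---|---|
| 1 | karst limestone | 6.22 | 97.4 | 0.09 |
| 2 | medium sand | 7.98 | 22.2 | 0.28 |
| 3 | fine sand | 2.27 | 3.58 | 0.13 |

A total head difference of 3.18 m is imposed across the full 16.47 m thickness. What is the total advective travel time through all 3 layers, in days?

With flow normal to the layers, continuity requires the same specific discharge q through every layer.
Σ(b_i/K_i) = 6.22/97.4 + 7.98/22.2 + 2.27/3.58 = 1.057 d.
q = Δh / Σ(b_i/K_i) = 3.18 / 1.057 = 3.007 m/day.
In each layer the seepage velocity is v_i = q/n_i, so the layer transit time is t_i = b_i·n_i / q:
  layer 1 (karst limestone): t_1 = 6.22 × 0.09 / 3.007 = 0.1861 d
  layer 2 (medium sand): t_2 = 7.98 × 0.28 / 3.007 = 0.7430 d
  layer 3 (fine sand): t_3 = 2.27 × 0.13 / 3.007 = 0.09813 d
Total t = Σ t_i = 1.027 days.

1.03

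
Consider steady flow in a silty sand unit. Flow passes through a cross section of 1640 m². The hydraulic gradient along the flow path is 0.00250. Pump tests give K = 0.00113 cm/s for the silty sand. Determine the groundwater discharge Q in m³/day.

Convert K: 0.00113 cm/s × 864 = 0.9763 m/day.
Hydraulic gradient i = 0.00250.
Darcy's law: Q = K · A · i = 0.9763 × 1640 × 0.002500 = 4.003 m³/day.

4.00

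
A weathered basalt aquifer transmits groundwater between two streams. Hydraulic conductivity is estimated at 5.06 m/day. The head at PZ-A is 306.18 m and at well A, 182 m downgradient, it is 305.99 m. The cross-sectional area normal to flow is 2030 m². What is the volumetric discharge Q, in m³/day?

Hydraulic gradient i = (306.18 − 305.99) / 182 = 0.19 / 182 = 0.001044.
Darcy's law: Q = K · A · i = 5.060 × 2030 × 0.001044 = 10.72 m³/day.

10.7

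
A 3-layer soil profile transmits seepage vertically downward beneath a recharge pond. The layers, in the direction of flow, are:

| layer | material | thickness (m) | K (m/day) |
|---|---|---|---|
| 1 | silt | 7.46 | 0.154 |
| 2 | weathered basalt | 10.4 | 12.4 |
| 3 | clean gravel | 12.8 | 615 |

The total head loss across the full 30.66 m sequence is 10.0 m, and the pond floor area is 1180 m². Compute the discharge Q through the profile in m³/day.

239

Flow is perpendicular to layering, so the layers act in series and the equivalent K is the thickness-weighted harmonic mean.
Total thickness L = 7.46 + 10.4 + 12.8 = 30.66 m.
Σ(b_i/K_i) = 7.46/0.154 + 10.4/12.4 + 12.8/615 = 49.30 d.
K_eq = L / Σ(b_i/K_i) = 30.66 / 49.30 = 0.6219 m/day.
Q = K_eq · A · (Δh/L) = 0.6219 × 1180 × (10.0/30.66) = 239.3 m³/day.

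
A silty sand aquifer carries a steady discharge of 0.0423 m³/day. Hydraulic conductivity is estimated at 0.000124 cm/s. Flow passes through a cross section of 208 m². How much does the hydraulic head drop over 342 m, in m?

Convert K: 0.000124 cm/s × 864 = 0.1071 m/day.
From Q = K·A·i, i = Q / (K·A) = 0.0423 / (0.1071 × 208.0) = 0.001898.
Head loss Δh = i · L = 0.001898 × 342 = 0.6492 m.

0.649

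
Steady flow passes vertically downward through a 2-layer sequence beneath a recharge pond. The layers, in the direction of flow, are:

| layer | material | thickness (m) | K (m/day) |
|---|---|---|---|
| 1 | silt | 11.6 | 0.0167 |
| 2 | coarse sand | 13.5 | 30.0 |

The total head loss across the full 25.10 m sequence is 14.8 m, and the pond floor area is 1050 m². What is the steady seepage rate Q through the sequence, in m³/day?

22.4

Flow is perpendicular to layering, so the layers act in series and the equivalent K is the thickness-weighted harmonic mean.
Total thickness L = 11.6 + 13.5 = 25.10 m.
Σ(b_i/K_i) = 11.6/0.0167 + 13.5/30.0 = 695.1 d.
K_eq = L / Σ(b_i/K_i) = 25.10 / 695.1 = 0.03611 m/day.
Q = K_eq · A · (Δh/L) = 0.03611 × 1050 × (14.8/25.10) = 22.36 m³/day.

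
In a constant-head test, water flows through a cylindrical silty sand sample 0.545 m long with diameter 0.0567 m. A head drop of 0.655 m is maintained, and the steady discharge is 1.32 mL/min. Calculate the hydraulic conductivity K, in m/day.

0.626

Cross-sectional area A = π·(d/2)² = π × (0.0567/2)² = 0.002525 m².
Convert discharge: 1.32 mL/min = 2.200e-08 m³/s.
Darcy's law rearranged: K = Q·L / (A·Δh) = 2.200e-08 × 0.545 / (0.002525 × 0.655) = 7.250e-06 m/s = 0.6264 m/day.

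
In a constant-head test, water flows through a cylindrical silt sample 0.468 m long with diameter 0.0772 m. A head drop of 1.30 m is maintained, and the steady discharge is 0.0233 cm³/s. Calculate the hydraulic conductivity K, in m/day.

Cross-sectional area A = π·(d/2)² = π × (0.0772/2)² = 0.004681 m².
Convert discharge: 0.0233 cm³/s = 2.330e-08 m³/s.
Darcy's law rearranged: K = Q·L / (A·Δh) = 2.330e-08 × 0.468 / (0.004681 × 1.30) = 1.792e-06 m/s = 0.1548 m/day.

0.155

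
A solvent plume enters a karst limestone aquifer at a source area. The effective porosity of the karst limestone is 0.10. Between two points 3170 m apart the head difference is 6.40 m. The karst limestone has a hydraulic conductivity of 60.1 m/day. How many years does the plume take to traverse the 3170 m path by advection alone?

Hydraulic gradient i = Δh / L = 6.40 / 3170 = 0.002019.
Darcy flux q = K · i = 60.10 × 0.002019 = 0.1213 m/day.
Seepage velocity v = q / n_e = 0.1213 / 0.10 = 1.213 m/day.
Travel time t = L / v = 3170 / 1.213 = 2613 days = 7.153 years.

7.15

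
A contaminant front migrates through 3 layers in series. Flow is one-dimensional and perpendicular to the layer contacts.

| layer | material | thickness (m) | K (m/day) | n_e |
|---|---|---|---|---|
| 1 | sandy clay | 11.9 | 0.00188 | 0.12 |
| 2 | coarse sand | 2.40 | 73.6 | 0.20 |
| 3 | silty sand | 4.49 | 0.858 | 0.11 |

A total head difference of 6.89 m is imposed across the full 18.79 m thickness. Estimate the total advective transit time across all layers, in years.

With flow normal to the layers, continuity requires the same specific discharge q through every layer.
Σ(b_i/K_i) = 11.9/0.00188 + 2.40/73.6 + 4.49/0.858 = 6335 d.
q = Δh / Σ(b_i/K_i) = 6.89 / 6335 = 0.001088 m/day.
In each layer the seepage velocity is v_i = q/n_i, so the layer transit time is t_i = b_i·n_i / q:
  layer 1 (sandy clay): t_1 = 11.9 × 0.12 / 0.001088 = 1313 d
  layer 2 (coarse sand): t_2 = 2.40 × 0.20 / 0.001088 = 441.3 d
  layer 3 (silty sand): t_3 = 4.49 × 0.11 / 0.001088 = 454.1 d
Total t = Σ t_i = 2208 days = 6.046 years.

6.05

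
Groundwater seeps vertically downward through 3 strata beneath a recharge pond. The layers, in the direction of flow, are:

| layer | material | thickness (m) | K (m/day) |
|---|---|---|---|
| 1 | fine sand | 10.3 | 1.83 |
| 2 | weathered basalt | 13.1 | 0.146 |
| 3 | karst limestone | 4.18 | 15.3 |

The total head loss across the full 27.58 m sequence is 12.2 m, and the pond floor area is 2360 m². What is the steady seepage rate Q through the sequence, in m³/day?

Flow is perpendicular to layering, so the layers act in series and the equivalent K is the thickness-weighted harmonic mean.
Total thickness L = 10.3 + 13.1 + 4.18 = 27.58 m.
Σ(b_i/K_i) = 10.3/1.83 + 13.1/0.146 + 4.18/15.3 = 95.63 d.
K_eq = L / Σ(b_i/K_i) = 27.58 / 95.63 = 0.2884 m/day.
Q = K_eq · A · (Δh/L) = 0.2884 × 2360 × (12.2/27.58) = 301.1 m³/day.

301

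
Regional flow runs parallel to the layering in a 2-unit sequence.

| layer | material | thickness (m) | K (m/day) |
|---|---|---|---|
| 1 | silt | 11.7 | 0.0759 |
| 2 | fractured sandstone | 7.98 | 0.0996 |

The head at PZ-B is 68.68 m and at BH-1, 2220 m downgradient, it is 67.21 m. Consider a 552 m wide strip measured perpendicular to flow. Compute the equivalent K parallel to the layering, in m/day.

0.0855

Flow is parallel to layering, so each bed carries its own Darcy discharge and the transmissivities add.
Σ(K_i·b_i) = 0.0759×11.7 + 0.0996×7.98 = 1.683 m²/day.
Total thickness b = 19.68 m, so K_eq = Σ(K_i·b_i)/b = 0.08551 m/day.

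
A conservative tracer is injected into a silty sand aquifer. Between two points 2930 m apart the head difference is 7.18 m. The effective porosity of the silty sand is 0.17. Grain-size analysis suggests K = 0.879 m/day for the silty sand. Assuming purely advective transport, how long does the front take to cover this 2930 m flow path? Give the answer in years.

633

Hydraulic gradient i = Δh / L = 7.18 / 2930 = 0.002451.
Darcy flux q = K · i = 0.8790 × 0.002451 = 0.002154 m/day.
Seepage velocity v = q / n_e = 0.002154 / 0.17 = 0.01267 m/day.
Travel time t = L / v = 2930 / 0.01267 = 2.312e+05 days = 633.1 years.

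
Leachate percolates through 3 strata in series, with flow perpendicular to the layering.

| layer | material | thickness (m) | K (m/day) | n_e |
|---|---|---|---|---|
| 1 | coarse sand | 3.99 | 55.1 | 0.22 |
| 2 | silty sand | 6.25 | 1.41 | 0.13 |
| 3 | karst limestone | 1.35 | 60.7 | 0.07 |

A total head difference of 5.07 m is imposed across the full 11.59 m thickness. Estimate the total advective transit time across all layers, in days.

1.59

With flow normal to the layers, continuity requires the same specific discharge q through every layer.
Σ(b_i/K_i) = 3.99/55.1 + 6.25/1.41 + 1.35/60.7 = 4.527 d.
q = Δh / Σ(b_i/K_i) = 5.07 / 4.527 = 1.120 m/day.
In each layer the seepage velocity is v_i = q/n_i, so the layer transit time is t_i = b_i·n_i / q:
  layer 1 (coarse sand): t_1 = 3.99 × 0.22 / 1.120 = 0.7838 d
  layer 2 (silty sand): t_2 = 6.25 × 0.13 / 1.120 = 0.7255 d
  layer 3 (karst limestone): t_3 = 1.35 × 0.07 / 1.120 = 0.08438 d
Total t = Σ t_i = 1.594 days.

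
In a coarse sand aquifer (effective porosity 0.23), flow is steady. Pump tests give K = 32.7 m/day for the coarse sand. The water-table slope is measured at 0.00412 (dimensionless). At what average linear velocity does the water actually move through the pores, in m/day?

Hydraulic gradient i = 0.00412.
Darcy flux q = K · i = 32.70 × 0.004120 = 0.1347 m/day.
Seepage velocity v = q / n_e = 0.1347 / 0.23 = 0.5858 m/day.

0.586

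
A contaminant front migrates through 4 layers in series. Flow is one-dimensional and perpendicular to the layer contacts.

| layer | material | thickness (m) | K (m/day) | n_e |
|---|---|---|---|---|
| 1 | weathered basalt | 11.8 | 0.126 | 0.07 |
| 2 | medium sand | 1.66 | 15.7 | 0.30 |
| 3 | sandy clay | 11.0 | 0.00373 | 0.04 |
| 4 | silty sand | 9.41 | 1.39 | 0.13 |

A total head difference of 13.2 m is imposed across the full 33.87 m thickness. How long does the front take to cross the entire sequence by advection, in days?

690

With flow normal to the layers, continuity requires the same specific discharge q through every layer.
Σ(b_i/K_i) = 11.8/0.126 + 1.66/15.7 + 11.0/0.00373 + 9.41/1.39 = 3050 d.
q = Δh / Σ(b_i/K_i) = 13.2 / 3050 = 0.004328 m/day.
In each layer the seepage velocity is v_i = q/n_i, so the layer transit time is t_i = b_i·n_i / q:
  layer 1 (weathered basalt): t_1 = 11.8 × 0.07 / 0.004328 = 190.8 d
  layer 2 (medium sand): t_2 = 1.66 × 0.30 / 0.004328 = 115.1 d
  layer 3 (sandy clay): t_3 = 11.0 × 0.04 / 0.004328 = 101.7 d
  layer 4 (silty sand): t_4 = 9.41 × 0.13 / 0.004328 = 282.6 d
Total t = Σ t_i = 690.2 days.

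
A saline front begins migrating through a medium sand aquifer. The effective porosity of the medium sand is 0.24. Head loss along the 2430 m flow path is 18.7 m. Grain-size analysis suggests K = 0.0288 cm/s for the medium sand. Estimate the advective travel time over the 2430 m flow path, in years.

Convert K: 0.0288 cm/s × 864 = 24.88 m/day.
Hydraulic gradient i = Δh / L = 18.7 / 2430 = 0.007695.
Darcy flux q = K · i = 24.88 × 0.007695 = 0.1915 m/day.
Seepage velocity v = q / n_e = 0.1915 / 0.24 = 0.7979 m/day.
Travel time t = L / v = 2430 / 0.7979 = 3046 days = 8.338 years.

8.34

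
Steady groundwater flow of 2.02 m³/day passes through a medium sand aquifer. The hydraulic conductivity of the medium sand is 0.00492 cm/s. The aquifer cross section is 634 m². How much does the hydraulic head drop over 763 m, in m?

0.572

Convert K: 0.00492 cm/s × 864 = 4.251 m/day.
From Q = K·A·i, i = Q / (K·A) = 2.02 / (4.251 × 634.0) = 0.0007495.
Head loss Δh = i · L = 0.0007495 × 763 = 0.5719 m.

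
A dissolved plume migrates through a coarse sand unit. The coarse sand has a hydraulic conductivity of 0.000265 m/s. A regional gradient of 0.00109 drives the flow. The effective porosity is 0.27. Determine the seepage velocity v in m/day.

Convert K: 0.000265 m/s × 86400 = 22.90 m/day.
Hydraulic gradient i = 0.00109.
Darcy flux q = K · i = 22.90 × 0.001090 = 0.02496 m/day.
Seepage velocity v = q / n_e = 0.02496 / 0.27 = 0.09243 m/day.

0.0924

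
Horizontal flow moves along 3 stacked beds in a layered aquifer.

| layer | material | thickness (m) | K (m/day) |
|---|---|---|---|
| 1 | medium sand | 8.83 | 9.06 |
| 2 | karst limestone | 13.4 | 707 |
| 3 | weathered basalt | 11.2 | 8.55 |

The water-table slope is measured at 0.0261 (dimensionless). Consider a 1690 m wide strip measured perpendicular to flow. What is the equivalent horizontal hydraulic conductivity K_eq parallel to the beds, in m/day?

Flow is parallel to layering, so each bed carries its own Darcy discharge and the transmissivities add.
Σ(K_i·b_i) = 9.06×8.83 + 707×13.4 + 8.55×11.2 = 9650 m²/day.
Total thickness b = 33.43 m, so K_eq = Σ(K_i·b_i)/b = 288.6 m/day.

289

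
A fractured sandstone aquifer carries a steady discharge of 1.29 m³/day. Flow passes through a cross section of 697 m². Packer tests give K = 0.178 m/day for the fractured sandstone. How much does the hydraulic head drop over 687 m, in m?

7.14

From Q = K·A·i, i = Q / (K·A) = 1.29 / (0.1780 × 697.0) = 0.01040.
Head loss Δh = i · L = 0.01040 × 687 = 7.143 m.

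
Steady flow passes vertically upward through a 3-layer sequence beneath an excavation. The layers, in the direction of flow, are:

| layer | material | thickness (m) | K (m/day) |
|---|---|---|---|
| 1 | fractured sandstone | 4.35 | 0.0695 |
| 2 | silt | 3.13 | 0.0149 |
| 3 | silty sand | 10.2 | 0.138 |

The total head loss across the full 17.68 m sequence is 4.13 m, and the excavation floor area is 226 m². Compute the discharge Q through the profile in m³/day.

Flow is perpendicular to layering, so the layers act in series and the equivalent K is the thickness-weighted harmonic mean.
Total thickness L = 4.35 + 3.13 + 10.2 = 17.68 m.
Σ(b_i/K_i) = 4.35/0.0695 + 3.13/0.0149 + 10.2/0.138 = 346.6 d.
K_eq = L / Σ(b_i/K_i) = 17.68 / 346.6 = 0.05101 m/day.
Q = K_eq · A · (Δh/L) = 0.05101 × 226 × (4.13/17.68) = 2.693 m³/day.

2.69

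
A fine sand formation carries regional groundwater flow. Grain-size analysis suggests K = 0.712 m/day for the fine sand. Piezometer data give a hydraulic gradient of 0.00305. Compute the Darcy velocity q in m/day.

0.00217

Hydraulic gradient i = 0.00305.
Specific discharge q = K · i = 0.7120 × 0.003050 = 0.002172 m/day.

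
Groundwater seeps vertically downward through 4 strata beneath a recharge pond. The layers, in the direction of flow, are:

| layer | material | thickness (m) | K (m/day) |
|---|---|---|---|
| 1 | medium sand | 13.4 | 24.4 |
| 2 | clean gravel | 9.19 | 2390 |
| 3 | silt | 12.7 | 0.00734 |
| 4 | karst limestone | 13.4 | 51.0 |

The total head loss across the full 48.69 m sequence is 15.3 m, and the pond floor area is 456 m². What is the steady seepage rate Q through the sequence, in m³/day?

Flow is perpendicular to layering, so the layers act in series and the equivalent K is the thickness-weighted harmonic mean.
Total thickness L = 13.4 + 9.19 + 12.7 + 13.4 = 48.69 m.
Σ(b_i/K_i) = 13.4/24.4 + 9.19/2390 + 12.7/0.00734 + 13.4/51.0 = 1731 d.
K_eq = L / Σ(b_i/K_i) = 48.69 / 1731 = 0.02813 m/day.
Q = K_eq · A · (Δh/L) = 0.02813 × 456 × (15.3/48.69) = 4.030 m³/day.

4.03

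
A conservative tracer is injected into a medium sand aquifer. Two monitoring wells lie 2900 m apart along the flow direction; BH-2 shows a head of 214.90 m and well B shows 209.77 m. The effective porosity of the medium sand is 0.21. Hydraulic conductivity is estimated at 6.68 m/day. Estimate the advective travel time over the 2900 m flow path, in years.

141

Hydraulic gradient i = (214.90 − 209.77) / 2900 = 5.13 / 2900 = 0.001769.
Darcy flux q = K · i = 6.680 × 0.001769 = 0.01182 m/day.
Seepage velocity v = q / n_e = 0.01182 / 0.21 = 0.05627 m/day.
Travel time t = L / v = 2900 / 0.05627 = 51537 days = 141.1 years.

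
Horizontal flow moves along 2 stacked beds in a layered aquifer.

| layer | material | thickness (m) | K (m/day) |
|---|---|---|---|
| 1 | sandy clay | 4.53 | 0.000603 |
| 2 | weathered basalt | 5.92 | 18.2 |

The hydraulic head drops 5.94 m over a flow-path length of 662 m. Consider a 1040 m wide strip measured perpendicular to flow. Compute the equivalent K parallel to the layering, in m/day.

10.3

Flow is parallel to layering, so each bed carries its own Darcy discharge and the transmissivities add.
Σ(K_i·b_i) = 0.000603×4.53 + 18.2×5.92 = 107.7 m²/day.
Total thickness b = 10.45 m, so K_eq = Σ(K_i·b_i)/b = 10.31 m/day.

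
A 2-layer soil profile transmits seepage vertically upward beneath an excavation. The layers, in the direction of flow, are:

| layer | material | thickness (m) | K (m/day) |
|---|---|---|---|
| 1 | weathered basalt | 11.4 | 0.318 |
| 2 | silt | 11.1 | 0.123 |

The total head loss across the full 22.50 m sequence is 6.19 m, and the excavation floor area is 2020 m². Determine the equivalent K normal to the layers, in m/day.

Flow is perpendicular to layering, so the layers act in series and the equivalent K is the thickness-weighted harmonic mean.
Total thickness L = 11.4 + 11.1 = 22.50 m.
Σ(b_i/K_i) = 11.4/0.318 + 11.1/0.123 = 126.1 d.
K_eq = L / Σ(b_i/K_i) = 22.50 / 126.1 = 0.1784 m/day.

0.178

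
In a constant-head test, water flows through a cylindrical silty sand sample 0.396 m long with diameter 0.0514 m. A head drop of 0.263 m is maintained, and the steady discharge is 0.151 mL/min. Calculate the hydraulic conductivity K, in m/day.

Cross-sectional area A = π·(d/2)² = π × (0.0514/2)² = 0.002075 m².
Convert discharge: 0.151 mL/min = 2.517e-09 m³/s.
Darcy's law rearranged: K = Q·L / (A·Δh) = 2.517e-09 × 0.396 / (0.002075 × 0.263) = 1.826e-06 m/s = 0.1578 m/day.

0.158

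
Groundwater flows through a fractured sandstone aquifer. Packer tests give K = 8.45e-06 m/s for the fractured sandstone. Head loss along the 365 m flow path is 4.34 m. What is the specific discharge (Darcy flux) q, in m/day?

Convert K: 8.45e-06 m/s × 86400 = 0.7301 m/day.
Hydraulic gradient i = Δh / L = 4.34 / 365 = 0.01189.
Specific discharge q = K · i = 0.7301 × 0.01189 = 0.008681 m/day.

0.00868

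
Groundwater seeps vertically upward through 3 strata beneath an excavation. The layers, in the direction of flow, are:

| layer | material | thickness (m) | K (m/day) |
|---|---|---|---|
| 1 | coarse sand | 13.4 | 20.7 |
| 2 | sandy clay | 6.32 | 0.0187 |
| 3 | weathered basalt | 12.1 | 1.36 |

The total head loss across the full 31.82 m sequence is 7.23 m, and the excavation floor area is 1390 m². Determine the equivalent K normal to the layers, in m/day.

0.0916

Flow is perpendicular to layering, so the layers act in series and the equivalent K is the thickness-weighted harmonic mean.
Total thickness L = 13.4 + 6.32 + 12.1 = 31.82 m.
Σ(b_i/K_i) = 13.4/20.7 + 6.32/0.0187 + 12.1/1.36 = 347.5 d.
K_eq = L / Σ(b_i/K_i) = 31.82 / 347.5 = 0.09157 m/day.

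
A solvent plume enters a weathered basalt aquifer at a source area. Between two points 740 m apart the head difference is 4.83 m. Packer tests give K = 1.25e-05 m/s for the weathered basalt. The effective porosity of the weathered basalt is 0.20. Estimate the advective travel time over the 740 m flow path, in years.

Convert K: 1.25e-05 m/s × 86400 = 1.080 m/day.
Hydraulic gradient i = Δh / L = 4.83 / 740 = 0.006527.
Darcy flux q = K · i = 1.080 × 0.006527 = 0.007049 m/day.
Seepage velocity v = q / n_e = 0.007049 / 0.20 = 0.03525 m/day.
Travel time t = L / v = 740 / 0.03525 = 20995 days = 57.48 years.

57.5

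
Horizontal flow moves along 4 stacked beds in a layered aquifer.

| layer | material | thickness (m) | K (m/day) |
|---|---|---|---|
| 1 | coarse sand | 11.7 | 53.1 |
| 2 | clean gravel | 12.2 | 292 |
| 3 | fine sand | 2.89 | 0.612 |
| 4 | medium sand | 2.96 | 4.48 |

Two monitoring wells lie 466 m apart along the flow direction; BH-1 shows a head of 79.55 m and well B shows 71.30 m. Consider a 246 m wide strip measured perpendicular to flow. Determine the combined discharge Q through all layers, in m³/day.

Flow is parallel to layering, so each bed carries its own Darcy discharge and the transmissivities add.
Σ(K_i·b_i) = 53.1×11.7 + 292×12.2 + 0.612×2.89 + 4.48×2.96 = 4199 m²/day.
Hydraulic gradient i = (79.55 − 71.30) / 466 = 8.25 / 466 = 0.01770.
Q = Σ(K_i·b_i) · W · i = 4199 × 246 × 0.01770 = 18286 m³/day.

18300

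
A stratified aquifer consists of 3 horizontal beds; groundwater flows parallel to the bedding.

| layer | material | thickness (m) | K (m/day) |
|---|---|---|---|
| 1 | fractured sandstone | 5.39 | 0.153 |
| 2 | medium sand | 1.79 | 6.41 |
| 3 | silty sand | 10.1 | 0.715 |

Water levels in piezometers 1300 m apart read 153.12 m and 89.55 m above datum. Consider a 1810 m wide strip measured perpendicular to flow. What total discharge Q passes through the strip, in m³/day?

1730

Flow is parallel to layering, so each bed carries its own Darcy discharge and the transmissivities add.
Σ(K_i·b_i) = 0.153×5.39 + 6.41×1.79 + 0.715×10.1 = 19.52 m²/day.
Hydraulic gradient i = (153.12 − 89.55) / 1300 = 63.57 / 1300 = 0.04890.
Q = Σ(K_i·b_i) · W · i = 19.52 × 1810 × 0.04890 = 1728 m³/day.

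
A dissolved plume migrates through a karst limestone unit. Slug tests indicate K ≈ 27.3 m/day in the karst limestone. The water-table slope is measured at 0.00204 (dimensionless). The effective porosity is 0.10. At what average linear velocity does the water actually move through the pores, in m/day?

Hydraulic gradient i = 0.00204.
Darcy flux q = K · i = 27.30 × 0.002040 = 0.05569 m/day.
Seepage velocity v = q / n_e = 0.05569 / 0.10 = 0.5569 m/day.

0.557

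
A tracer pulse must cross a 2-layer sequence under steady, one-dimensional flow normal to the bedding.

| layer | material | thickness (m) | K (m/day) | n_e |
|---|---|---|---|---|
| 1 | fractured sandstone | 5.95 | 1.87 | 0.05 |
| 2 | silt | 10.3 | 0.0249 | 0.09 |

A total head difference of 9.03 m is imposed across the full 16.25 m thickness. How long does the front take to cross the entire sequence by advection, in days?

56.5

With flow normal to the layers, continuity requires the same specific discharge q through every layer.
Σ(b_i/K_i) = 5.95/1.87 + 10.3/0.0249 = 416.8 d.
q = Δh / Σ(b_i/K_i) = 9.03 / 416.8 = 0.02166 m/day.
In each layer the seepage velocity is v_i = q/n_i, so the layer transit time is t_i = b_i·n_i / q:
  layer 1 (fractured sandstone): t_1 = 5.95 × 0.05 / 0.02166 = 13.73 d
  layer 2 (silt): t_2 = 10.3 × 0.09 / 0.02166 = 42.79 d
Total t = Σ t_i = 56.52 days.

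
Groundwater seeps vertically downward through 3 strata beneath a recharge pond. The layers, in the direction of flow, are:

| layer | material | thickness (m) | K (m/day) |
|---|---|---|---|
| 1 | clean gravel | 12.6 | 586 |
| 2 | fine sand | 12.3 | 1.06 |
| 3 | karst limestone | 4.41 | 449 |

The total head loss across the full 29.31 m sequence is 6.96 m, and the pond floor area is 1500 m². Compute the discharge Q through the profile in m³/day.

897

Flow is perpendicular to layering, so the layers act in series and the equivalent K is the thickness-weighted harmonic mean.
Total thickness L = 12.6 + 12.3 + 4.41 = 29.31 m.
Σ(b_i/K_i) = 12.6/586 + 12.3/1.06 + 4.41/449 = 11.64 d.
K_eq = L / Σ(b_i/K_i) = 29.31 / 11.64 = 2.519 m/day.
Q = K_eq · A · (Δh/L) = 2.519 × 1500 × (6.96/29.31) = 897.3 m³/day.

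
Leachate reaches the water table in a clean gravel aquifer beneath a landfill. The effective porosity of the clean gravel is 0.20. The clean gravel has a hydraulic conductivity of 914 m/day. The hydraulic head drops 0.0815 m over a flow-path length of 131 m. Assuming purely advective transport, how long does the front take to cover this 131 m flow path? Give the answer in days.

Hydraulic gradient i = Δh / L = 0.0815 / 131 = 0.0006221.
Darcy flux q = K · i = 914.0 × 0.0006221 = 0.5686 m/day.
Seepage velocity v = q / n_e = 0.5686 / 0.20 = 2.843 m/day.
Travel time t = L / v = 131 / 2.843 = 46.08 days.

46.1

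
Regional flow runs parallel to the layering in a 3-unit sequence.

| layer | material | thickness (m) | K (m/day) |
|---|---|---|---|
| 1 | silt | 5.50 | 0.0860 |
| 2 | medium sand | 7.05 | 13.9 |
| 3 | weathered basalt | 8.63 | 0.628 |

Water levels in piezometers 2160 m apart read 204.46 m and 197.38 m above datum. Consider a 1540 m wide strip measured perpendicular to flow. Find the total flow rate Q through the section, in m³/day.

524

Flow is parallel to layering, so each bed carries its own Darcy discharge and the transmissivities add.
Σ(K_i·b_i) = 0.0860×5.50 + 13.9×7.05 + 0.628×8.63 = 103.9 m²/day.
Hydraulic gradient i = (204.46 − 197.38) / 2160 = 7.08 / 2160 = 0.003278.
Q = Σ(K_i·b_i) · W · i = 103.9 × 1540 × 0.003278 = 524.4 m³/day.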